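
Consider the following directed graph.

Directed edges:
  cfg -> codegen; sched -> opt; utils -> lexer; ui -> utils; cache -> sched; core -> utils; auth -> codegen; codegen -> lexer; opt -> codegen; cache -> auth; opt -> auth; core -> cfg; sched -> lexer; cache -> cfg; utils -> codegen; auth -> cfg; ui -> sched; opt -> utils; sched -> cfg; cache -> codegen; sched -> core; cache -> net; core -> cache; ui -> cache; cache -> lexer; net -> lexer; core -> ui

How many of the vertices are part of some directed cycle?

4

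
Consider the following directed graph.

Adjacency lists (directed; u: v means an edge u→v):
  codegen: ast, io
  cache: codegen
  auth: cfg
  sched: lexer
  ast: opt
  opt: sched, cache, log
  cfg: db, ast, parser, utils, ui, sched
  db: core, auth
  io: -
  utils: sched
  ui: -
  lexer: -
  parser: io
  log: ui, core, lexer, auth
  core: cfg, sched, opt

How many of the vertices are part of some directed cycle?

9

A vertex is on a directed cycle iff it belongs to a strongly connected component of size ≥ 2 (or has a self-loop).
The vertices on cycles are {db, ast, cfg, log, opt, auth, core, cache, codegen} — 9 in total.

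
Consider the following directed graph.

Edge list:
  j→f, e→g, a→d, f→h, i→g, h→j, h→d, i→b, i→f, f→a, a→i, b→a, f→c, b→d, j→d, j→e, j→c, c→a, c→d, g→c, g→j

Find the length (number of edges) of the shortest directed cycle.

For each vertex v, BFS finds the shortest path from v back to v.
The shortest such closed walk is i → f → a → i, length 3.

3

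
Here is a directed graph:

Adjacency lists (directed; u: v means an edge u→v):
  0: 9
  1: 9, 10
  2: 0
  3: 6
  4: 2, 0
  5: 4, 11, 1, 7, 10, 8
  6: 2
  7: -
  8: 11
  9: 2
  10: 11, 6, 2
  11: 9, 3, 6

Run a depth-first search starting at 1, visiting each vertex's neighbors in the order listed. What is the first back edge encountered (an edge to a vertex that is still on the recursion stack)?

DFS from 1 (visiting each vertex's neighbors in the order listed); mark gray on enter, black on exit:
1 gray
  9 gray
    2 gray
      0 gray
        0→9: 9 is gray → back edge
First back edge: 0 → 9.

0→9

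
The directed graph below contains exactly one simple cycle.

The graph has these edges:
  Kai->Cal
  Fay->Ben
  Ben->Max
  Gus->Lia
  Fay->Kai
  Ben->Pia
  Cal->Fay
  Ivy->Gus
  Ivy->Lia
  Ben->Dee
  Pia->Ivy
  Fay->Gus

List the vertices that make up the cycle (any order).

DFS with gray/black marking from Cal:
Cal gray
  Fay gray
    Gus gray
      Lia gray
      Lia black
    Gus black
    Ben gray
      Max gray
      Max black
      Dee gray
      Dee black
      Pia gray
        Ivy gray
          Ivy→Gus: Gus black — skip
          Ivy→Lia: Lia black — skip
        Ivy black
      Pia black
    Ben black
    Kai gray
      Kai→Cal: Cal is gray → back edge
Back edge closes the cycle Cal → Fay → Kai → Cal; its vertices are {Cal, Fay, Kai}.

Cal, Fay, Kai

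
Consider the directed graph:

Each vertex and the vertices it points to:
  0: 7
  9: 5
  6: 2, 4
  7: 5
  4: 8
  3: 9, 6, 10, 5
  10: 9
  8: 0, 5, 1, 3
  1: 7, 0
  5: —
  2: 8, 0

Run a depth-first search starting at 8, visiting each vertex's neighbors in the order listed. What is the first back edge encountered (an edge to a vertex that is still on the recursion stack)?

2→8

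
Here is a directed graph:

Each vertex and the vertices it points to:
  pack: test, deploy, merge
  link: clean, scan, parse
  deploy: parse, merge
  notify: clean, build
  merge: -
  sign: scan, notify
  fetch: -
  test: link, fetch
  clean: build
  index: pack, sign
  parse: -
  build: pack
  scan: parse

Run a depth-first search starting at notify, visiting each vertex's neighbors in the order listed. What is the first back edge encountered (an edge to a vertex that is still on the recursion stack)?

link->clean

DFS from notify (visiting each vertex's neighbors in the order listed); mark gray on enter, black on exit:
notify gray
  clean gray
    build gray
      pack gray
        test gray
          link gray
            link→clean: clean is gray → back edge
First back edge: link → clean.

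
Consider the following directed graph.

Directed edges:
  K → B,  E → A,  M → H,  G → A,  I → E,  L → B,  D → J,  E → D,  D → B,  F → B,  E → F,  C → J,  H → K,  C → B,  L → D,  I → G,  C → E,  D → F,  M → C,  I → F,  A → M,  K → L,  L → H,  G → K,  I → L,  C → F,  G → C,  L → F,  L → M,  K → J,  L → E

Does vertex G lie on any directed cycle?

No

G lies on a cycle iff there is a path from G back to itself.
Exploring from G, it never reaches itself; equivalently, its strongly connected component is a singleton.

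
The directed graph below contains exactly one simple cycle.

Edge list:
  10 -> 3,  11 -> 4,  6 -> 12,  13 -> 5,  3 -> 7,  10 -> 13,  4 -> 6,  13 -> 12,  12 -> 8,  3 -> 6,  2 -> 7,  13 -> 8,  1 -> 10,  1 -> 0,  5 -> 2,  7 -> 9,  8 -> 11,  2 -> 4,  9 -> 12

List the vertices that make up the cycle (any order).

4, 6, 8, 11, 12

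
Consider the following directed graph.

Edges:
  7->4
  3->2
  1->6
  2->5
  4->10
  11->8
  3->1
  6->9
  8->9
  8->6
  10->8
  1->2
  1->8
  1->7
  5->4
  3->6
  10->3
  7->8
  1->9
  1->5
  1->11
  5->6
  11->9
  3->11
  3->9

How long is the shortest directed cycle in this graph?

5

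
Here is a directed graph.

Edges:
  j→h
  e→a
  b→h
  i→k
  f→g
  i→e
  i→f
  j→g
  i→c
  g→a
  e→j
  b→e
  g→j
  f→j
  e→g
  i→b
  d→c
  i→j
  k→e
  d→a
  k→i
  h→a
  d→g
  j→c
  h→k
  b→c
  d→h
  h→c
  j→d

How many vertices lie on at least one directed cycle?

9

A vertex is on a directed cycle iff it belongs to a strongly connected component of size ≥ 2 (or has a self-loop).
The vertices on cycles are {b, d, e, f, g, h, i, j, k} — 9 in total.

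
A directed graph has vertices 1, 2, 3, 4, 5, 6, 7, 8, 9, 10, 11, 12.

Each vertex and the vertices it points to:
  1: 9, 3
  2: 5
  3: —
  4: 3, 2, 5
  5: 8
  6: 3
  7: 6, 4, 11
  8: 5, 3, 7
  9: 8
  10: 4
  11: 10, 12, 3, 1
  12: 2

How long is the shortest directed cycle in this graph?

2

For each vertex v, BFS finds the shortest path from v back to v.
The shortest such closed walk is 8 → 5 → 8, length 2.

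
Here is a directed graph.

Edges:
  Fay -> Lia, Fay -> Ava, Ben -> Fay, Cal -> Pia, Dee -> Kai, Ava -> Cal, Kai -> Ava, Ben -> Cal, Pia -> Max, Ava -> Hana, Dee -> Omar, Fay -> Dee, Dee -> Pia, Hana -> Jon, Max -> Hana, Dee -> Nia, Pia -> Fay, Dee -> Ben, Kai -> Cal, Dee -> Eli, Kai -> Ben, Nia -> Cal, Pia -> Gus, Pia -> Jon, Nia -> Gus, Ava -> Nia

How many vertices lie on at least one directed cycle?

A vertex is on a directed cycle iff it belongs to a strongly connected component of size ≥ 2 (or has a self-loop).
The vertices on cycles are {Ava, Ben, Cal, Dee, Fay, Kai, Nia, Pia} — 8 in total.

8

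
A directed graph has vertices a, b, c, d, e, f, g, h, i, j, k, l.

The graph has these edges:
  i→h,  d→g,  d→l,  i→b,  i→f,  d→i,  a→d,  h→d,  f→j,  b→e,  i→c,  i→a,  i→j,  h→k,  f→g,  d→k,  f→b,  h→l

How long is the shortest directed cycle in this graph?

For each vertex v, BFS finds the shortest path from v back to v.
The shortest such closed walk is d → i → h → d, length 3.

3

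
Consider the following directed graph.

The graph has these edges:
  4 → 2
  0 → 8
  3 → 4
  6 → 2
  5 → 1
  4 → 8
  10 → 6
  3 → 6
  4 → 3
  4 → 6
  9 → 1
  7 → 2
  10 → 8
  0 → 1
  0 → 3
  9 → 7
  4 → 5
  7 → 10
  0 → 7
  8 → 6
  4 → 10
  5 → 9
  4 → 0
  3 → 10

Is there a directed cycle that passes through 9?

9 lies on a cycle iff there is a path from 9 back to itself.
Exploring from 9, it never reaches itself; equivalently, its strongly connected component is a singleton.

No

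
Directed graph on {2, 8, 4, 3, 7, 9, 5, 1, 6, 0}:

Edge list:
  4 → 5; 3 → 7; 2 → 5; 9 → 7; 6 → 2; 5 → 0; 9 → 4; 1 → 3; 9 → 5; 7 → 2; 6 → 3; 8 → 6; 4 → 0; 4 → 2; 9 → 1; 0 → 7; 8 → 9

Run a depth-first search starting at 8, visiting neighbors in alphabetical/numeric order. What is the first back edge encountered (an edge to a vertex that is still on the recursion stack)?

7→2

DFS from 8 (visiting neighbors in alphabetical/numeric order); mark gray on enter, black on exit:
8 gray
  6 gray
    2 gray
      5 gray
        0 gray
          7 gray
            7→2: 2 is gray → back edge
First back edge: 7 → 2.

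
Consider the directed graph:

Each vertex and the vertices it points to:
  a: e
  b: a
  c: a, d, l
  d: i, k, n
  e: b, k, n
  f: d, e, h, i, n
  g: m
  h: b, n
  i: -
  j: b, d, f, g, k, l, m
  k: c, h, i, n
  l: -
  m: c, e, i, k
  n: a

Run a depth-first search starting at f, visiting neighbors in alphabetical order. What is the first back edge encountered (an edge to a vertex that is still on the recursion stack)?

b->a

DFS from f (visiting neighbors in alphabetical order); mark gray on enter, black on exit:
f gray
  d gray
    i gray
    i black
    k gray
      c gray
        a gray
          e gray
            b gray
              b→a: a is gray → back edge
First back edge: b → a.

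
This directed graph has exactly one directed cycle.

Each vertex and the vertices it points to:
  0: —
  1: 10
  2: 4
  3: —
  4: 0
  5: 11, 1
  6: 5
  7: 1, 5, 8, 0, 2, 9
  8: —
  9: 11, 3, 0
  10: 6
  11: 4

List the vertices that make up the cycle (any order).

1, 5, 6, 10

DFS with gray/black marking from 5:
5 gray
  11 gray
    4 gray
      0 gray
      0 black
    4 black
  11 black
  1 gray
    10 gray
      6 gray
        6→5: 5 is gray → back edge
Back edge closes the cycle 5 → 1 → 10 → 6 → 5; its vertices are {1, 5, 6, 10}.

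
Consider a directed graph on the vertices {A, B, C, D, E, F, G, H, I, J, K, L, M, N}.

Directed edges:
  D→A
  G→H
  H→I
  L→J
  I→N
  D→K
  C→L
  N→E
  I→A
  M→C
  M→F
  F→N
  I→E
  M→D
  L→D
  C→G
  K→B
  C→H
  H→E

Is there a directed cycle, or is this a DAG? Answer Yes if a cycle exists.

No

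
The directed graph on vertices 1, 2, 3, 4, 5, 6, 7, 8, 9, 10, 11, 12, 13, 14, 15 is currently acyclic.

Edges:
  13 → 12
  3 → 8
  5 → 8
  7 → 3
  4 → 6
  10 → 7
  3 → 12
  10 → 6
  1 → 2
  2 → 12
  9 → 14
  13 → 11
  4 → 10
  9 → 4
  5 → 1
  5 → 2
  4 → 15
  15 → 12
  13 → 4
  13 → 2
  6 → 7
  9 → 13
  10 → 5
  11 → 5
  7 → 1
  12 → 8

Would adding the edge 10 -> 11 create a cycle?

Adding 10→11 creates a cycle iff 11 can already reach 10.
Explore from 11: no path reaches 10. The graph stays acyclic.

No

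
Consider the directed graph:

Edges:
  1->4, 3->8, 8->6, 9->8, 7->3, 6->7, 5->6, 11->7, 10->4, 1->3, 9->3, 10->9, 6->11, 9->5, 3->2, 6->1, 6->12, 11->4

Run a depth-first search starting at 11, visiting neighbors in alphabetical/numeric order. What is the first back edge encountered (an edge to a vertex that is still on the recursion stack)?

1->3

DFS from 11 (visiting neighbors in alphabetical/numeric order); mark gray on enter, black on exit:
11 gray
  4 gray
  4 black
  7 gray
    3 gray
      2 gray
      2 black
      8 gray
        6 gray
          1 gray
            1→3: 3 is gray → back edge
First back edge: 1 → 3.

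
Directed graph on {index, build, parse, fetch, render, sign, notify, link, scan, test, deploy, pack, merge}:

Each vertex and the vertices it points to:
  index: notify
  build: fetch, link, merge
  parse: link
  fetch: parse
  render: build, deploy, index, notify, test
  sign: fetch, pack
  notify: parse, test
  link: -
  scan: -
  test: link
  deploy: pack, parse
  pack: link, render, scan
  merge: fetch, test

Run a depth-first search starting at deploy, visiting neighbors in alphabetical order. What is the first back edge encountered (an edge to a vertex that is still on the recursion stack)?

DFS from deploy (visiting neighbors in alphabetical order); mark gray on enter, black on exit:
deploy gray
  pack gray
    link gray
    link black
    render gray
      build gray
        fetch gray
          parse gray
            parse→link: link black — skip
          parse black
        fetch black
        build→link: link black — skip
        merge gray
          merge→fetch: fetch black — skip
          test gray
            test→link: link black — skip
          test black
        merge black
      build black
      render→deploy: deploy is gray → back edge
First back edge: render → deploy.

render->deploy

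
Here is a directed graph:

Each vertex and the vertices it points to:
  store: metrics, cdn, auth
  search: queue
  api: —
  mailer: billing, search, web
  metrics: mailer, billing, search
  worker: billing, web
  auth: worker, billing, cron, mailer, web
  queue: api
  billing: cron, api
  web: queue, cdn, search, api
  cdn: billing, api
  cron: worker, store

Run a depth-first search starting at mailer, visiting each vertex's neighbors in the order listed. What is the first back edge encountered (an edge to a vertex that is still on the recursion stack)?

DFS from mailer (visiting each vertex's neighbors in the order listed); mark gray on enter, black on exit:
mailer gray
  billing gray
    cron gray
      worker gray
        worker→billing: billing is gray → back edge
First back edge: worker → billing.

worker->billing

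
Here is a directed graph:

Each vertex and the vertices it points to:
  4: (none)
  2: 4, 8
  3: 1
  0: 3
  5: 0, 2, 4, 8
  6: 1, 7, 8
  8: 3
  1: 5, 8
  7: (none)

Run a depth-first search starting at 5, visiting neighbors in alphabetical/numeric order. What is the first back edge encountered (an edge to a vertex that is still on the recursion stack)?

DFS from 5 (visiting neighbors in alphabetical/numeric order); mark gray on enter, black on exit:
5 gray
  0 gray
    3 gray
      1 gray
        1→5: 5 is gray → back edge
First back edge: 1 → 5.

1→5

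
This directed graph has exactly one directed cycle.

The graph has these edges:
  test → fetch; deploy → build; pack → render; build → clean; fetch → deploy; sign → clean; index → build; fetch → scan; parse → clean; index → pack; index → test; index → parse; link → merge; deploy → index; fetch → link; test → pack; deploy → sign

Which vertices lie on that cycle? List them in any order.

DFS with gray/black marking from index:
index gray
  build gray
    clean gray
    clean black
  build black
  test gray
    fetch gray
      scan gray
      scan black
      link gray
        merge gray
        merge black
      link black
      deploy gray
        deploy→build: build black — skip
        deploy→index: index is gray → back edge
Back edge closes the cycle index → test → fetch → deploy → index; its vertices are {test, fetch, index, deploy}.

test, fetch, index, deploy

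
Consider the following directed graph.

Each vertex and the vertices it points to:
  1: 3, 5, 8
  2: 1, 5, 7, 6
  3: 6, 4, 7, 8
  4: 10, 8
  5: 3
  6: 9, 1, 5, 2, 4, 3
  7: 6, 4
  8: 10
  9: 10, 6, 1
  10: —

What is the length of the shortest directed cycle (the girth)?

For each vertex v, BFS finds the shortest path from v back to v.
The shortest such closed walk is 6 → 9 → 6, length 2.

2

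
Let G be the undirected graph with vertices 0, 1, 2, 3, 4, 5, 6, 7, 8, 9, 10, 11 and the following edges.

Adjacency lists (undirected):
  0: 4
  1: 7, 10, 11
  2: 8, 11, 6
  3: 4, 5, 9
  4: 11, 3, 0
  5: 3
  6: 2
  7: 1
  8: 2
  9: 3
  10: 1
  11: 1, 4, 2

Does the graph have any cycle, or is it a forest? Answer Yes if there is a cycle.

DFS, tracking each vertex's parent; an edge to a visited non-parent vertex closes a cycle.
Start from 6:
visit 6 (parent –)
  visit 2 (parent 6)
    visit 8 (parent 2)
      8–2: parent, skip
    visit 11 (parent 2)
      visit 1 (parent 11)
        visit 7 (parent 1)
          7–1: parent, skip
        visit 10 (parent 1)
          10–1: parent, skip
        1–11: parent, skip
      visit 4 (parent 11)
        4–11: parent, skip
        visit 3 (parent 4)
          3–4: parent, skip
          visit 5 (parent 3)
            5–3: parent, skip
          visit 9 (parent 3)
            9–3: parent, skip
        visit 0 (parent 4)
          0–4: parent, skip
      11–2: parent, skip
    2–6: parent, skip
No non-parent visited neighbor found — the graph is a forest.

No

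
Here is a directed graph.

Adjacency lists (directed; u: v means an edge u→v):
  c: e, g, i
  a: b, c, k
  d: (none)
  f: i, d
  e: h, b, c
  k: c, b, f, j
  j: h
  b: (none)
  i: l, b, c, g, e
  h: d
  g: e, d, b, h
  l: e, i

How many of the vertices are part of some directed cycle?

5

A vertex is on a directed cycle iff it belongs to a strongly connected component of size ≥ 2 (or has a self-loop).
The vertices on cycles are {c, e, g, i, l} — 5 in total.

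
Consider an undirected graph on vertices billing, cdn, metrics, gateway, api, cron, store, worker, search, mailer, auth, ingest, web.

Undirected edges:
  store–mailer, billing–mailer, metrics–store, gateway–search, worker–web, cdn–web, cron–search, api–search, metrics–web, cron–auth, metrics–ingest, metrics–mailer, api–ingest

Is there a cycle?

DFS, tracking each vertex's parent; an edge to a visited non-parent vertex closes a cycle.
Start from web:
visit web (parent –)
  visit cdn (parent web)
    cdn–web: parent, skip
  visit worker (parent web)
    worker–web: parent, skip
  visit metrics (parent web)
    visit mailer (parent metrics)
      visit store (parent mailer)
        store–metrics: metrics visited and ≠ parent → cycle
Cycle: metrics – mailer – store – metrics.

Yes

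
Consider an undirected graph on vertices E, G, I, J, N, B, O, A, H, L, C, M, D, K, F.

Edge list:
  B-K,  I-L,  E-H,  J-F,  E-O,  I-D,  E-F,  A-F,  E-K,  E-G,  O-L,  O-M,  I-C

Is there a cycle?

DFS, tracking each vertex's parent; an edge to a visited non-parent vertex closes a cycle.
Start from D:
visit D (parent –)
  visit I (parent D)
    I–D: parent, skip
    visit C (parent I)
      C–I: parent, skip
    visit L (parent I)
      L–I: parent, skip
      visit O (parent L)
        O–L: parent, skip
        visit E (parent O)
          E–O: parent, skip
          visit K (parent E)
            visit B (parent K)
              B–K: parent, skip
            K–E: parent, skip
          visit F (parent E)
            visit J (parent F)
              J–F: parent, skip
            visit A (parent F)
              A–F: parent, skip
            F–E: parent, skip
          visit G (parent E)
            G–E: parent, skip
          visit H (parent E)
            H–E: parent, skip
        visit M (parent O)
          M–O: parent, skip
visit N (parent –)
No non-parent visited neighbor found — the graph is a forest.

No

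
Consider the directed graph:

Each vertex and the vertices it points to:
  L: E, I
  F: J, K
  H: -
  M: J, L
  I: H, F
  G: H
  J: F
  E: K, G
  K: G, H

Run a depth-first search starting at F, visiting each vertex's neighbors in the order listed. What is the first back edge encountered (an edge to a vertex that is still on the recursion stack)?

DFS from F (visiting each vertex's neighbors in the order listed); mark gray on enter, black on exit:
F gray
  J gray
    J→F: F is gray → back edge
First back edge: J → F.

J->F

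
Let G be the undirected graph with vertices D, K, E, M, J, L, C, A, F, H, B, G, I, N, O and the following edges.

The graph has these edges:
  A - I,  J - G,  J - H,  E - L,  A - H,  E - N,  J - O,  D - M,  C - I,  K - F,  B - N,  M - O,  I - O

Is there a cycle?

Yes

DFS, tracking each vertex's parent; an edge to a visited non-parent vertex closes a cycle.
Start from I:
visit I (parent –)
  visit A (parent I)
    visit H (parent A)
      H–A: parent, skip
      visit J (parent H)
        visit G (parent J)
          G–J: parent, skip
        visit O (parent J)
          O–I: I visited and ≠ parent → cycle
Cycle: I – A – H – J – O – I.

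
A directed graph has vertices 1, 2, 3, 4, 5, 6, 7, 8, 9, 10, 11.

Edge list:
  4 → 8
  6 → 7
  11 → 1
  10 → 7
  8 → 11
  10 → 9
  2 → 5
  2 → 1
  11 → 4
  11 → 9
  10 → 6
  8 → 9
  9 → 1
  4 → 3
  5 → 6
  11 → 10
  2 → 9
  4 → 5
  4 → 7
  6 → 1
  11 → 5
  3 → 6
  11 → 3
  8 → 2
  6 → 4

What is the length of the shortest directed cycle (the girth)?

3

For each vertex v, BFS finds the shortest path from v back to v.
The shortest such closed walk is 11 → 4 → 8 → 11, length 3.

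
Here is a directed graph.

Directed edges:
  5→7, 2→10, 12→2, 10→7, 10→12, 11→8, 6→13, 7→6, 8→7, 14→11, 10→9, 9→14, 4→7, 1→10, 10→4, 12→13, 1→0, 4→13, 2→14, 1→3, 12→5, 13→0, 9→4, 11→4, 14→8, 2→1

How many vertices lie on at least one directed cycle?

A vertex is on a directed cycle iff it belongs to a strongly connected component of size ≥ 2 (or has a self-loop).
The vertices on cycles are {1, 2, 10, 12} — 4 in total.

4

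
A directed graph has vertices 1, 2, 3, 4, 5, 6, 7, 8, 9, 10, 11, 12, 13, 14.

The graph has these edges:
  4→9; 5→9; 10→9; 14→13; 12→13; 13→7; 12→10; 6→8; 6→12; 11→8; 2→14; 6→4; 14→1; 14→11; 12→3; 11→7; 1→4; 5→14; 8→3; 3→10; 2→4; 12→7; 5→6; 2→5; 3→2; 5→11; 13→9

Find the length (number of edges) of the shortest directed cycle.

5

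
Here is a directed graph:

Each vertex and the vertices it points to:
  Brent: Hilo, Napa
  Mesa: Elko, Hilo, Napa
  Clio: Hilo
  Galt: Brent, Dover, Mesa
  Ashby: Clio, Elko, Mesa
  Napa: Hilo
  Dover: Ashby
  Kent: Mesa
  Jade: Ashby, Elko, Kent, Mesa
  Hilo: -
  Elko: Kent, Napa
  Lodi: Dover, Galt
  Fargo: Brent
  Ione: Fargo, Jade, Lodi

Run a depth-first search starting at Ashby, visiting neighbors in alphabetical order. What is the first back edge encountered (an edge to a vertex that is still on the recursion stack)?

DFS from Ashby (visiting neighbors in alphabetical order); mark gray on enter, black on exit:
Ashby gray
  Clio gray
    Hilo gray
    Hilo black
  Clio black
  Elko gray
    Kent gray
      Mesa gray
        Mesa→Elko: Elko is gray → back edge
First back edge: Mesa → Elko.

Mesa->Elko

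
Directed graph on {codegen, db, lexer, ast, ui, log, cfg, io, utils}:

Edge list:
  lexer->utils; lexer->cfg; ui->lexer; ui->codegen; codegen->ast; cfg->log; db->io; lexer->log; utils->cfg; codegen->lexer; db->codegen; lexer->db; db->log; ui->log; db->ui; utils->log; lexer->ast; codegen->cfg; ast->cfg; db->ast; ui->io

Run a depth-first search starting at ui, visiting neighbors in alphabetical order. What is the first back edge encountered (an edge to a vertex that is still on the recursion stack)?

db->codegen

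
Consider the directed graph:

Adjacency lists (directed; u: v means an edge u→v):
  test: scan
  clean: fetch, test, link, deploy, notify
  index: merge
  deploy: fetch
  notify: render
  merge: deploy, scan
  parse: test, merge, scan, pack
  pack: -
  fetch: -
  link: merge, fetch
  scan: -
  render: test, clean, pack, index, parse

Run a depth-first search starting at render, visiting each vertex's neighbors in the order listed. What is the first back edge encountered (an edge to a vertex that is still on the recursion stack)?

DFS from render (visiting each vertex's neighbors in the order listed); mark gray on enter, black on exit:
render gray
  test gray
    scan gray
    scan black
  test black
  clean gray
    fetch gray
    fetch black
    clean→test: test black — skip
    link gray
      merge gray
        deploy gray
          deploy→fetch: fetch black — skip
        deploy black
        merge→scan: scan black — skip
      merge black
      link→fetch: fetch black — skip
    link black
    clean→deploy: deploy black — skip
    notify gray
      notify→render: render is gray → back edge
First back edge: notify → render.

notify->render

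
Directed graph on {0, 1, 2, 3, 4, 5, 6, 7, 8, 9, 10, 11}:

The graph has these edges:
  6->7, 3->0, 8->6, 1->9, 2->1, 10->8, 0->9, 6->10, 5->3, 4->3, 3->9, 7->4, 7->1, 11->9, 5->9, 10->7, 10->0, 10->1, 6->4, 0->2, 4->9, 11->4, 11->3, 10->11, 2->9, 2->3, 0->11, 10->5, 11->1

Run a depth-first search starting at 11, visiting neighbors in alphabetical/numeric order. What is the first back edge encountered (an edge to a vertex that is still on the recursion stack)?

2→3

DFS from 11 (visiting neighbors in alphabetical/numeric order); mark gray on enter, black on exit:
11 gray
  1 gray
    9 gray
    9 black
  1 black
  3 gray
    0 gray
      2 gray
        2→1: 1 black — skip
        2→3: 3 is gray → back edge
First back edge: 2 → 3.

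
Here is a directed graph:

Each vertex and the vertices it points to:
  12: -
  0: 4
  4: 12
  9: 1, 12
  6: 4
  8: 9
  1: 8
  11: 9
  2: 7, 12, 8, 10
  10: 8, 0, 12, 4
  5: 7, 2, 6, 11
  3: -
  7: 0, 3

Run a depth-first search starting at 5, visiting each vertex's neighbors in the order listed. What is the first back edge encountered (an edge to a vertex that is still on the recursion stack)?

1→8

DFS from 5 (visiting each vertex's neighbors in the order listed); mark gray on enter, black on exit:
5 gray
  7 gray
    0 gray
      4 gray
        12 gray
        12 black
      4 black
    0 black
    3 gray
    3 black
  7 black
  2 gray
    2→7: 7 black — skip
    2→12: 12 black — skip
    8 gray
      9 gray
        1 gray
          1→8: 8 is gray → back edge
First back edge: 1 → 8.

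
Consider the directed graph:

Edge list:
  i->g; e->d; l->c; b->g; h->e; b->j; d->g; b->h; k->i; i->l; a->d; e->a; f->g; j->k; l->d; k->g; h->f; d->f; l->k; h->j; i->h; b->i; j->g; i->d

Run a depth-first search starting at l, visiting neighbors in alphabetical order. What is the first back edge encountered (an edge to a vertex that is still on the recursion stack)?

DFS from l (visiting neighbors in alphabetical order); mark gray on enter, black on exit:
l gray
  c gray
  c black
  d gray
    f gray
      g gray
      g black
    f black
    d→g: g black — skip
  d black
  k gray
    k→g: g black — skip
    i gray
      i→d: d black — skip
      i→g: g black — skip
      h gray
        e gray
          a gray
            a→d: d black — skip
          a black
          e→d: d black — skip
        e black
        h→f: f black — skip
        j gray
          j→g: g black — skip
          j→k: k is gray → back edge
First back edge: j → k.

j→k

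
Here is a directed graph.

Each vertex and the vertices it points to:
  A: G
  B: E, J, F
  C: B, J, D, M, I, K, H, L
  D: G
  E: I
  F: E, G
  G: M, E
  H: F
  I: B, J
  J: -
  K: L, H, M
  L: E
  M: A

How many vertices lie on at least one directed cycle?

7

A vertex is on a directed cycle iff it belongs to a strongly connected component of size ≥ 2 (or has a self-loop).
The vertices on cycles are {A, B, E, F, G, I, M} — 7 in total.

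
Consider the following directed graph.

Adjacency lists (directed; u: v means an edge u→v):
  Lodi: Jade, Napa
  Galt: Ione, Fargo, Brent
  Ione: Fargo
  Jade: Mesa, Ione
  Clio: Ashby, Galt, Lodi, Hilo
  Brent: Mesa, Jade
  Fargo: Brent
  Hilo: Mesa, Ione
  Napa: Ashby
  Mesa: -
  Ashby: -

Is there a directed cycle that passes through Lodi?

Lodi lies on a cycle iff there is a path from Lodi back to itself.
Exploring from Lodi, it never reaches itself; equivalently, its strongly connected component is a singleton.

No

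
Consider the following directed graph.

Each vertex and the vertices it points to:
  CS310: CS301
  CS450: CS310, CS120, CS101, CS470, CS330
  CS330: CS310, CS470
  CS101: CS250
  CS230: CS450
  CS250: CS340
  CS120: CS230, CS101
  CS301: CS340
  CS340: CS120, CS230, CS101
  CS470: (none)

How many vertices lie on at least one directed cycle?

9

A vertex is on a directed cycle iff it belongs to a strongly connected component of size ≥ 2 (or has a self-loop).
The vertices on cycles are {CS101, CS120, CS230, CS250, CS301, CS310, CS330, CS340, CS450} — 9 in total.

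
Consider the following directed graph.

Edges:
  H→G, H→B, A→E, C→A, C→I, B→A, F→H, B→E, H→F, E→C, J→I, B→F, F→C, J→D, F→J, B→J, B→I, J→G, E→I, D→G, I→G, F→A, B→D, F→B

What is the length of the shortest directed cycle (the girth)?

For each vertex v, BFS finds the shortest path from v back to v.
The shortest such closed walk is F → H → F, length 2.

2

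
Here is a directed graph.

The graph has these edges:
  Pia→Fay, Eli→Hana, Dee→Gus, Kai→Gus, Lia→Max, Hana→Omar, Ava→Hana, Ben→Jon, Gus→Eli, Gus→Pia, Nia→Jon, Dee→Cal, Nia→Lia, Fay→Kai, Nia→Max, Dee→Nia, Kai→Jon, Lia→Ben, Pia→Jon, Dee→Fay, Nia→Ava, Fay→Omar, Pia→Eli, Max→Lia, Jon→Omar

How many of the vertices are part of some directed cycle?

6

A vertex is on a directed cycle iff it belongs to a strongly connected component of size ≥ 2 (or has a self-loop).
The vertices on cycles are {Fay, Gus, Kai, Lia, Max, Pia} — 6 in total.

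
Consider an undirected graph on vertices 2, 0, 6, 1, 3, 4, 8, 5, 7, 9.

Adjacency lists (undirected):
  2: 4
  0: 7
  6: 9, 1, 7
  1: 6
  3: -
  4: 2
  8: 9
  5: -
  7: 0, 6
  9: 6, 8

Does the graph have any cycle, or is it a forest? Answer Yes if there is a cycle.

No

DFS, tracking each vertex's parent; an edge to a visited non-parent vertex closes a cycle.
Start from 4:
visit 4 (parent –)
  visit 2 (parent 4)
    2–4: parent, skip
visit 0 (parent –)
  visit 7 (parent 0)
    7–0: parent, skip
    visit 6 (parent 7)
      visit 9 (parent 6)
        9–6: parent, skip
        visit 8 (parent 9)
          8–9: parent, skip
      visit 1 (parent 6)
        1–6: parent, skip
      6–7: parent, skip
visit 3 (parent –)
visit 5 (parent –)
No non-parent visited neighbor found — the graph is a forest.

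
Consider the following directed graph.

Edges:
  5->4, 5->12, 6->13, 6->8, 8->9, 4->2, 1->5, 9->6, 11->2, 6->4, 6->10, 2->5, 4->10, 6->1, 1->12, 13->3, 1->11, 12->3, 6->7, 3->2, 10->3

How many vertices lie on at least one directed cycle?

A vertex is on a directed cycle iff it belongs to a strongly connected component of size ≥ 2 (or has a self-loop).
The vertices on cycles are {2, 3, 4, 5, 6, 8, 9, 10, 12} — 9 in total.

9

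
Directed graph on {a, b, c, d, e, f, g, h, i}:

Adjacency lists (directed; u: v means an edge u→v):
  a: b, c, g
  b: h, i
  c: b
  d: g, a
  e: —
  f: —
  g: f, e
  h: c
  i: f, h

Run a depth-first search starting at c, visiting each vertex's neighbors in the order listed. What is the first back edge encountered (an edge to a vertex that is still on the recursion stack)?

DFS from c (visiting each vertex's neighbors in the order listed); mark gray on enter, black on exit:
c gray
  b gray
    h gray
      h→c: c is gray → back edge
First back edge: h → c.

h→c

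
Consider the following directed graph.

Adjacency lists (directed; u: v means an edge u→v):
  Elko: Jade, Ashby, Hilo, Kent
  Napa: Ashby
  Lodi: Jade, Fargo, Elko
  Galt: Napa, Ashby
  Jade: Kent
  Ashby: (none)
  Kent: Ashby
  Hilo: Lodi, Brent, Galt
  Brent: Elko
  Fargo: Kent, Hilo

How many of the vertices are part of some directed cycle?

A vertex is on a directed cycle iff it belongs to a strongly connected component of size ≥ 2 (or has a self-loop).
The vertices on cycles are {Elko, Hilo, Lodi, Brent, Fargo} — 5 in total.

5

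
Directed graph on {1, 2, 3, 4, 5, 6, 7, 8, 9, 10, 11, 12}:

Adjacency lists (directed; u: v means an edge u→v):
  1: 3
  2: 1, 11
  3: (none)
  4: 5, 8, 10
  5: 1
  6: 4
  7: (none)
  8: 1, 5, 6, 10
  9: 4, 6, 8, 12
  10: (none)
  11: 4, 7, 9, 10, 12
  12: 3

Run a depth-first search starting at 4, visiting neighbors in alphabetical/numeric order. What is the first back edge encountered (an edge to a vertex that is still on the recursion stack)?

6->4

DFS from 4 (visiting neighbors in alphabetical/numeric order); mark gray on enter, black on exit:
4 gray
  5 gray
    1 gray
      3 gray
      3 black
    1 black
  5 black
  8 gray
    8→1: 1 black — skip
    8→5: 5 black — skip
    6 gray
      6→4: 4 is gray → back edge
First back edge: 6 → 4.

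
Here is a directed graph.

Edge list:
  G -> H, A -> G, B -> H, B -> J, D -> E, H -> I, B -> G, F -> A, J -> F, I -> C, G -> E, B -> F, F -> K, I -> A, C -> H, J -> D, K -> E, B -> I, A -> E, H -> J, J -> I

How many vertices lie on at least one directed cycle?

A vertex is on a directed cycle iff it belongs to a strongly connected component of size ≥ 2 (or has a self-loop).
The vertices on cycles are {A, C, F, G, H, I, J} — 7 in total.

7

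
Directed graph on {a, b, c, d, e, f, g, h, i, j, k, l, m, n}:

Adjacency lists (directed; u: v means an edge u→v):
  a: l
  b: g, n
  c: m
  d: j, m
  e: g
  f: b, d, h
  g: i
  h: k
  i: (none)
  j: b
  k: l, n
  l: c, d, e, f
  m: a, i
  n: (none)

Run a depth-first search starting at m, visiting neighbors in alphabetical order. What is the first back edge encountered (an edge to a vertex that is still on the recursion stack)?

c->m

DFS from m (visiting neighbors in alphabetical order); mark gray on enter, black on exit:
m gray
  a gray
    l gray
      c gray
        c→m: m is gray → back edge
First back edge: c → m.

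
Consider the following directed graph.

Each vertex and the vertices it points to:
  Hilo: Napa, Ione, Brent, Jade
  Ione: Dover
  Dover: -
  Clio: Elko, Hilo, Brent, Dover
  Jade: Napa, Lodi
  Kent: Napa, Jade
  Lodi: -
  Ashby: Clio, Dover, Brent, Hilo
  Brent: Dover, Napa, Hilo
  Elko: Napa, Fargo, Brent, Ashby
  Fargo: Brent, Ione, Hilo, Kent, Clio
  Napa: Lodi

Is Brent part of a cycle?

Yes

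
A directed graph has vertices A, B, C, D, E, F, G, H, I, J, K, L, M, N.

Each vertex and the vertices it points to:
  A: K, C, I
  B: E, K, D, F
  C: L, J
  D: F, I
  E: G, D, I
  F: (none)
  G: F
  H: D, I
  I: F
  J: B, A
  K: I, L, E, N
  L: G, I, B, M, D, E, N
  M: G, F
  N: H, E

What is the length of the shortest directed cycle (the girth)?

3

For each vertex v, BFS finds the shortest path from v back to v.
The shortest such closed walk is C → J → A → C, length 3.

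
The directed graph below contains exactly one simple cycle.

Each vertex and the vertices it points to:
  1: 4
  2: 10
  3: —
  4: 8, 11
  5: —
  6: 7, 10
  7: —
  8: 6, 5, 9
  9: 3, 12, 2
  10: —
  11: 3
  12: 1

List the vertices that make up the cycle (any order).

1, 4, 8, 9, 12

DFS with gray/black marking from 4:
4 gray
  8 gray
    6 gray
      7 gray
      7 black
      10 gray
      10 black
    6 black
    5 gray
    5 black
    9 gray
      3 gray
      3 black
      12 gray
        1 gray
          1→4: 4 is gray → back edge
Back edge closes the cycle 4 → 8 → 9 → 12 → 1 → 4; its vertices are {1, 4, 8, 9, 12}.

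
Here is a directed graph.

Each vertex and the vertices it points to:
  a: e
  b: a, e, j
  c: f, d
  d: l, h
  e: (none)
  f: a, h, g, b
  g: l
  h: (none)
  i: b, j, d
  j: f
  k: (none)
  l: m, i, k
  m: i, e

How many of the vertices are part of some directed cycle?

A vertex is on a directed cycle iff it belongs to a strongly connected component of size ≥ 2 (or has a self-loop).
The vertices on cycles are {b, d, f, g, i, j, l, m} — 8 in total.

8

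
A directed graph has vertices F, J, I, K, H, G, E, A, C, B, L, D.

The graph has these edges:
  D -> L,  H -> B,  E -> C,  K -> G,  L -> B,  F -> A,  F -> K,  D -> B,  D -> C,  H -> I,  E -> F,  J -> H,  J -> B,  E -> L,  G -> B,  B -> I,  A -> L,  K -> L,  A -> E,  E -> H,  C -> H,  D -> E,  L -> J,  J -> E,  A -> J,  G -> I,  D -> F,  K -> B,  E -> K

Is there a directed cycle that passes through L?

L is on a cycle iff L can reach itself via ≥1 edge.
L → J → E → L — yes.

Yes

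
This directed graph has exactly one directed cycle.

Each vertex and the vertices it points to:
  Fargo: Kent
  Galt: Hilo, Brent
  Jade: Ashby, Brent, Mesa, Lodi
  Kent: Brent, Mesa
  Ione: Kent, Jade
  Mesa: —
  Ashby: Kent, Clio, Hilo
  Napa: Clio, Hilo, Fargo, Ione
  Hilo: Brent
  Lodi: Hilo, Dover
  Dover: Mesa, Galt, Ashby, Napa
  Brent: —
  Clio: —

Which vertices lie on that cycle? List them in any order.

Ione, Jade, Lodi, Napa, Dover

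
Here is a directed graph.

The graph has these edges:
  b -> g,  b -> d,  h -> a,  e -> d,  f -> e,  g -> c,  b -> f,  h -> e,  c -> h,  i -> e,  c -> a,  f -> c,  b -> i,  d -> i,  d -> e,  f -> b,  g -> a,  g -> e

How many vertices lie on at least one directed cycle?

A vertex is on a directed cycle iff it belongs to a strongly connected component of size ≥ 2 (or has a self-loop).
The vertices on cycles are {b, d, e, f, i} — 5 in total.

5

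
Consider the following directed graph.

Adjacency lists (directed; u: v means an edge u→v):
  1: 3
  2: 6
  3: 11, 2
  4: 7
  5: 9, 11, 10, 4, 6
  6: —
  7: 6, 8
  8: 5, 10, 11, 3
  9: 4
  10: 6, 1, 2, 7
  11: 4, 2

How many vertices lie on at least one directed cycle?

9

A vertex is on a directed cycle iff it belongs to a strongly connected component of size ≥ 2 (or has a self-loop).
The vertices on cycles are {1, 3, 4, 5, 7, 8, 9, 10, 11} — 9 in total.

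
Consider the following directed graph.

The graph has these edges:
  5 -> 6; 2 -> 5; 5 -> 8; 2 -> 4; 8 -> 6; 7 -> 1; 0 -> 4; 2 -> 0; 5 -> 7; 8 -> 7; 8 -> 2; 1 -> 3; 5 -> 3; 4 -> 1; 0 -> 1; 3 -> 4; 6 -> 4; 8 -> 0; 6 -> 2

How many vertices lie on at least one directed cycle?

7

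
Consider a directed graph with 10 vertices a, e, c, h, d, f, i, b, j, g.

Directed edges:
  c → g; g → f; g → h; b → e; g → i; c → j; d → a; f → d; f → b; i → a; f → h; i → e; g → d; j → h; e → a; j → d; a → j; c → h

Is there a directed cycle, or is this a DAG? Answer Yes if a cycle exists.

Yes

DFS with white/gray/black marking, starting from a:
a gray
  j gray
    h gray
    h black
    d gray
      d→a: a is gray → back edge
Back edge found, so a cycle exists: a → j → d → a.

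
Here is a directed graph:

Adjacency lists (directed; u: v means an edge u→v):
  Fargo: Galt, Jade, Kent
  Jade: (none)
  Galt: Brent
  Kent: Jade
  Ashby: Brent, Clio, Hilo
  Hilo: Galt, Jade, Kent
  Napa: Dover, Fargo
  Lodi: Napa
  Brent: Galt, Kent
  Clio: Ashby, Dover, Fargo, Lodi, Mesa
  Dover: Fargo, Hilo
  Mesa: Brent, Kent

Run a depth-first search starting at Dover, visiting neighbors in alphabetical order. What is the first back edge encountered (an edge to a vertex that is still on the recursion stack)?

DFS from Dover (visiting neighbors in alphabetical order); mark gray on enter, black on exit:
Dover gray
  Fargo gray
    Galt gray
      Brent gray
        Brent→Galt: Galt is gray → back edge
First back edge: Brent → Galt.

Brent->Galt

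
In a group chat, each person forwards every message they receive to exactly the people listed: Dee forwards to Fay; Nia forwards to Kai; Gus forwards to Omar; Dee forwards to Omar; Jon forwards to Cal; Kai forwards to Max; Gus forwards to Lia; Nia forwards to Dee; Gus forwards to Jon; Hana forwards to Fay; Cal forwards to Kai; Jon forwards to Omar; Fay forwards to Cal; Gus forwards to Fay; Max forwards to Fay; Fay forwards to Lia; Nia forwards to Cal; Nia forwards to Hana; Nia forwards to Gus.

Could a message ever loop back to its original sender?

Yes

DFS with white/gray/black marking, starting from Nia:
Nia gray
  Hana gray
    Fay gray
      Cal gray
        Kai gray
          Max gray
            Max→Fay: Fay is gray → back edge
Back edge found, so a cycle exists: Fay → Cal → Kai → Max → Fay.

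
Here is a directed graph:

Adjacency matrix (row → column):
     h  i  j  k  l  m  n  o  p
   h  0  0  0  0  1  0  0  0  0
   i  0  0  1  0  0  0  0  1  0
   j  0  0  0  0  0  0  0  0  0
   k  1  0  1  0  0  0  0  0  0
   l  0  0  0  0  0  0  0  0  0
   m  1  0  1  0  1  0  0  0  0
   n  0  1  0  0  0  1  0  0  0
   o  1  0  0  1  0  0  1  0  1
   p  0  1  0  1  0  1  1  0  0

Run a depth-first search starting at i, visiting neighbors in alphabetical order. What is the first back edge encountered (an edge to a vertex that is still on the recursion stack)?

n→i

DFS from i (visiting neighbors in alphabetical order); mark gray on enter, black on exit:
i gray
  j gray
  j black
  o gray
    h gray
      l gray
      l black
    h black
    k gray
      k→h: h black — skip
      k→j: j black — skip
    k black
    n gray
      n→i: i is gray → back edge
First back edge: n → i.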